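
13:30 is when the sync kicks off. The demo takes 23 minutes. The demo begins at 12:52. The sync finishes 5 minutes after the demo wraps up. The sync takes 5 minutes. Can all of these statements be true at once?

No

The demo ends at 12:52 + 23 min = 13:15.
The sync ends at 13:15 + 5 min = 13:20.
The sync starts at 13:20 − 5 min = 13:15.
But the sync is also said to start at 13:30 — a 15-minute conflict.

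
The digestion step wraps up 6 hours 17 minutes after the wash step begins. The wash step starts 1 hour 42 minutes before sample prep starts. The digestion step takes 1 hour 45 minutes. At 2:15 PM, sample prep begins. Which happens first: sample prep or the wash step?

the wash step

The wash step starts at 2:15 PM − 102 min = 12:33 PM.
Sample prep starts at 2:15 PM and the wash step starts at 12:33 PM, so the wash step is first.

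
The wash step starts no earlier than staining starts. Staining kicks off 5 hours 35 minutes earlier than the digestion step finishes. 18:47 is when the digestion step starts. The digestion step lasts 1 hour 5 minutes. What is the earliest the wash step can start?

14:17

The digestion step ends at 18:47 + 65 min = 19:52.
Staining starts at 19:52 − 335 min = 14:17.
The wash step is bounded by staining, so the earliest it can start is 14:17.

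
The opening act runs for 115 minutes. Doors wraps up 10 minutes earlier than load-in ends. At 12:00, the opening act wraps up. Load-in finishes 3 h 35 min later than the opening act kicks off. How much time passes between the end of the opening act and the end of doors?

1 h 30 min

The opening act starts at 12:00 − 115 min = 10:05.
Load-in ends at 10:05 + 215 min = 13:40.
Doors ends at 13:40 − 10 min = 13:30.
From 12:00 to 13:30 is 1 h 30 min.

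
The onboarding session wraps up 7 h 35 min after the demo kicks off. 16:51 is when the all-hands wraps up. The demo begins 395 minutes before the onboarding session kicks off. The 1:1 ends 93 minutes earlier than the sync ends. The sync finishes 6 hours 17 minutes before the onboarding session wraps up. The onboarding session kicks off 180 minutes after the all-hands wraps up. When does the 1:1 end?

13:01

The onboarding session starts at 16:51 + 180 min = 19:51.
The demo starts at 19:51 − 395 min = 13:16.
The onboarding session ends at 13:16 + 455 min = 20:51.
The sync ends at 20:51 − 377 min = 14:34.
The 1:1 ends at 14:34 − 93 min = 13:01.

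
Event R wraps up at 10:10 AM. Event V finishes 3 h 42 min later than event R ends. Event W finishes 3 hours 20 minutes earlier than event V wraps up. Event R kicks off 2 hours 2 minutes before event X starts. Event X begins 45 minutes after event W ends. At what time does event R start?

Event V ends at 10:10 AM + 222 min = 1:52 PM.
Event W ends at 1:52 PM − 200 min = 10:32 AM.
Event X starts at 10:32 AM + 45 min = 11:17 AM.
Event R starts at 11:17 AM − 122 min = 9:15 AM.

9:15 AM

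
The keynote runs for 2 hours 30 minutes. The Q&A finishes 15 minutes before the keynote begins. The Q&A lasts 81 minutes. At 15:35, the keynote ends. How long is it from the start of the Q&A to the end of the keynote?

4 hours 6 minutes

The keynote starts at 15:35 − 150 min = 13:05.
The Q&A ends at 13:05 − 15 min = 12:50.
The Q&A starts at 12:50 − 81 min = 11:29.
From 11:29 to 15:35 is 4 hours 6 minutes.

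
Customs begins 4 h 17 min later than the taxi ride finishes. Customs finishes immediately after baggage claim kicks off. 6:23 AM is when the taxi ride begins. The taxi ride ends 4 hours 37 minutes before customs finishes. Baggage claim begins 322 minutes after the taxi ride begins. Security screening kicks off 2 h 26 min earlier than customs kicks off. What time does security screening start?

Baggage claim starts at 6:23 AM + 322 min = 11:45 AM.
So customs ends at 11:45 AM.
The taxi ride ends at 11:45 AM − 277 min = 7:08 AM.
Customs starts at 7:08 AM + 257 min = 11:25 AM.
Security screening starts at 11:25 AM − 146 min = 8:59 AM.

8:59 AM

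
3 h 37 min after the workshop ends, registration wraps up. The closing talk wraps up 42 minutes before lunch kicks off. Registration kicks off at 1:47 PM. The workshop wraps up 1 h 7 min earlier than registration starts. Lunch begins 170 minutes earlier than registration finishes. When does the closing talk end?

12:45 PM

The workshop ends at 1:47 PM − 67 min = 12:40 PM.
Registration ends at 12:40 PM + 217 min = 4:17 PM.
Lunch starts at 4:17 PM − 170 min = 1:27 PM.
The closing talk ends at 1:27 PM − 42 min = 12:45 PM.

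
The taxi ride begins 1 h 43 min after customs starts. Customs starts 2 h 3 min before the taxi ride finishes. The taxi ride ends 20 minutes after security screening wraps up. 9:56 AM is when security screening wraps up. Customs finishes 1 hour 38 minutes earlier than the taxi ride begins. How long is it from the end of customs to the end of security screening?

98 minutes

The taxi ride ends at 9:56 AM + 20 min = 10:16 AM.
Customs starts at 10:16 AM − 123 min = 8:13 AM.
The taxi ride starts at 8:13 AM + 103 min = 9:56 AM.
Customs ends at 9:56 AM − 98 min = 8:18 AM.
From 8:18 AM to 9:56 AM is 98 minutes.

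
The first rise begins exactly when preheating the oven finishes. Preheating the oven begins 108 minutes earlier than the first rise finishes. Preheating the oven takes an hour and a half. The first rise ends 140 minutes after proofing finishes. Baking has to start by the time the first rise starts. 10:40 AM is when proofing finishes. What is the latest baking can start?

The first rise ends at 10:40 AM + 140 min = 1:00 PM.
Preheating the oven starts at 1:00 PM − 108 min = 11:12 AM.
Preheating the oven ends at 11:12 AM + 90 min = 12:42 PM.
So the first rise starts at 12:42 PM.
Baking is bounded by the first rise, so the latest it can start is 12:42 PM.

12:42 PM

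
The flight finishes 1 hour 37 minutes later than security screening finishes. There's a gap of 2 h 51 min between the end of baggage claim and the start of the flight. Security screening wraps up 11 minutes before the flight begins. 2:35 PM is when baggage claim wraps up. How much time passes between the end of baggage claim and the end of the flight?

The flight starts at 2:35 PM + 171 min = 5:26 PM.
Security screening ends at 5:26 PM − 11 min = 5:15 PM.
The flight ends at 5:15 PM + 97 min = 6:52 PM.
From 2:35 PM to 6:52 PM is 257 minutes.

257 minutes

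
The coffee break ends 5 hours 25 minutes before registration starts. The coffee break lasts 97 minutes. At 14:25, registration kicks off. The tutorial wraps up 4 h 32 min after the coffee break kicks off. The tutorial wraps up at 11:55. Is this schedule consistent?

Yes

The coffee break ends at 14:25 − 325 min = 09:00.
The coffee break starts at 09:00 − 97 min = 07:23.
The tutorial ends at 07:23 + 272 min = 11:55.
That matches the stated 11:55, so the schedule is consistent.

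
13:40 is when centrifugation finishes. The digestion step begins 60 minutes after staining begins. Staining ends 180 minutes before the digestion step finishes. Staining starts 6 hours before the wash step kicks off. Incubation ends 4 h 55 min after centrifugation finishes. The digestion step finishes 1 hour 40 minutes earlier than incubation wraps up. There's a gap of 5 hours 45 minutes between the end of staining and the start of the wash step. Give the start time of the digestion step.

14:40

Incubation ends at 13:40 + 295 min = 18:35.
The digestion step ends at 18:35 − 100 min = 16:55.
Staining ends at 16:55 − 180 min = 13:55.
The wash step starts at 13:55 + 345 min = 19:40.
Staining starts at 19:40 − 360 min = 13:40.
The digestion step starts at 13:40 + 60 min = 14:40.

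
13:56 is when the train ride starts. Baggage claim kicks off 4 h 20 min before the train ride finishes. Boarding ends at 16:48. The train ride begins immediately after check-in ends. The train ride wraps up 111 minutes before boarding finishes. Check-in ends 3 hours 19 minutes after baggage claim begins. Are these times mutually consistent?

Yes

The train ride ends at 16:48 − 111 min = 14:57.
Baggage claim starts at 14:57 − 260 min = 10:37.
Check-in ends at 10:37 + 199 min = 13:56.
So the train ride starts at 13:56.
That matches the stated 13:56, so the schedule is consistent.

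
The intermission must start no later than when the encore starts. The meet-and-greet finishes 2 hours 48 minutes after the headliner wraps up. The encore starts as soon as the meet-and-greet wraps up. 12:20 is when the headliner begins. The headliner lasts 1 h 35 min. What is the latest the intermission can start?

16:43

The headliner ends at 12:20 + 95 min = 13:55.
The meet-and-greet ends at 13:55 + 168 min = 16:43.
So the encore starts at 16:43.
The intermission is bounded by the encore, so the latest it can start is 16:43.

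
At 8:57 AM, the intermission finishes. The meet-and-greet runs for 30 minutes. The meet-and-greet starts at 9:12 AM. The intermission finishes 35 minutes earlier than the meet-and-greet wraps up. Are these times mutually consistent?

No

The meet-and-greet ends at 9:12 AM + 30 min = 9:42 AM.
The intermission ends at 9:42 AM − 35 min = 9:07 AM.
But the intermission is also said to end at 8:57 AM — a 10-minute conflict.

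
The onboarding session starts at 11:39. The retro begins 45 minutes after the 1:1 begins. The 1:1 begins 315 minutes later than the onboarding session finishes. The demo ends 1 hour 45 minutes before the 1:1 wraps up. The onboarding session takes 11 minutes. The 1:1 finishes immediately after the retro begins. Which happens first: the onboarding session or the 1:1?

The onboarding session ends at 11:39 + 11 min = 11:50.
The 1:1 starts at 11:50 + 315 min = 17:05.
The onboarding session starts at 11:39 and the 1:1 starts at 17:05, so the onboarding session is first.

the onboarding session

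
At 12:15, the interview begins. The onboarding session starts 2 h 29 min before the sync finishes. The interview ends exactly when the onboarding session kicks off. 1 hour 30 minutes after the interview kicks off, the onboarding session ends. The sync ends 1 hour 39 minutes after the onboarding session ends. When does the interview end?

12:55

The onboarding session ends at 12:15 + 90 min = 13:45.
The sync ends at 13:45 + 99 min = 15:24.
The onboarding session starts at 15:24 − 149 min = 12:55.
So the interview ends at 12:55.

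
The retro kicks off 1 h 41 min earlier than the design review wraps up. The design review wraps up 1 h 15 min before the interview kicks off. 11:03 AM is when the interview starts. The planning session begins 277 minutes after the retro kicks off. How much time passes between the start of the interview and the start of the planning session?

The design review ends at 11:03 AM − 75 min = 9:48 AM.
The retro starts at 9:48 AM − 101 min = 8:07 AM.
The planning session starts at 8:07 AM + 277 min = 12:44 PM.
From 11:03 AM to 12:44 PM is 101 minutes.

101 minutes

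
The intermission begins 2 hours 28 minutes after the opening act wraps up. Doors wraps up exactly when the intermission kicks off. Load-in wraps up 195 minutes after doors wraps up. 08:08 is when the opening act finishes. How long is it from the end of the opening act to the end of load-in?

343 minutes

The intermission starts at 08:08 + 148 min = 10:36.
So doors ends at 10:36.
Load-in ends at 10:36 + 195 min = 13:51.
From 08:08 to 13:51 is 343 minutes.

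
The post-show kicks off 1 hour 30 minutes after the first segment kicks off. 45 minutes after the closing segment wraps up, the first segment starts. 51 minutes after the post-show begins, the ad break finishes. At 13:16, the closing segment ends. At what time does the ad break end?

The first segment starts at 13:16 + 45 min = 14:01.
The post-show starts at 14:01 + 90 min = 15:31.
The ad break ends at 15:31 + 51 min = 16:22.

16:22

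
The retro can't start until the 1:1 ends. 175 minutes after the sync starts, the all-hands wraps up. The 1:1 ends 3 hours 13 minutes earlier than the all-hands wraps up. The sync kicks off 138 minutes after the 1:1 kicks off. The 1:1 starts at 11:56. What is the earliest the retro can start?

The sync starts at 11:56 + 138 min = 14:14.
The all-hands ends at 14:14 + 175 min = 17:09.
The 1:1 ends at 17:09 − 193 min = 13:56.
The retro is bounded by the 1:1, so the earliest it can start is 13:56.

13:56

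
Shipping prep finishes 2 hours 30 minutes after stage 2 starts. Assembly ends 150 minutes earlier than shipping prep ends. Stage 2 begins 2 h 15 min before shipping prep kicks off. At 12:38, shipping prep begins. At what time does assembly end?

Stage 2 starts at 12:38 − 135 min = 10:23.
Shipping prep ends at 10:23 + 150 min = 12:53.
Assembly ends at 12:53 − 150 min = 10:23.

10:23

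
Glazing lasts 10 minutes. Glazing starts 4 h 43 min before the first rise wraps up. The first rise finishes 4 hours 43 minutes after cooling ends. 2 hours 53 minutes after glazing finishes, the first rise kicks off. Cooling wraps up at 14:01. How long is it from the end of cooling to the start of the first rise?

183 minutes

The first rise ends at 14:01 + 283 min = 18:44.
Glazing starts at 18:44 − 283 min = 14:01.
Glazing ends at 14:01 + 10 min = 14:11.
The first rise starts at 14:11 + 173 min = 17:04.
From 14:01 to 17:04 is 183 minutes.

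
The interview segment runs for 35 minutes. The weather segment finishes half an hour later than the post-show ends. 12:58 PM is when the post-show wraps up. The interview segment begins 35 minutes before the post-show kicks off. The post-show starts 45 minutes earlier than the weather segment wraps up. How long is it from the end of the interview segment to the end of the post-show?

15 minutes

The weather segment ends at 12:58 PM + 30 min = 1:28 PM.
The post-show starts at 1:28 PM − 45 min = 12:43 PM.
The interview segment starts at 12:43 PM − 35 min = 12:08 PM.
The interview segment ends at 12:08 PM + 35 min = 12:43 PM.
From 12:43 PM to 12:58 PM is 15 minutes.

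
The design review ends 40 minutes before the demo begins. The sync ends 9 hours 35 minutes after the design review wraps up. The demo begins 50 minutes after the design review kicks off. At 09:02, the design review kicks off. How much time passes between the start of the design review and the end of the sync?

The demo starts at 09:02 + 50 min = 09:52.
The design review ends at 09:52 − 40 min = 09:12.
The sync ends at 09:12 + 575 min = 18:47.
From 09:02 to 18:47 is 585 minutes.

585 minutes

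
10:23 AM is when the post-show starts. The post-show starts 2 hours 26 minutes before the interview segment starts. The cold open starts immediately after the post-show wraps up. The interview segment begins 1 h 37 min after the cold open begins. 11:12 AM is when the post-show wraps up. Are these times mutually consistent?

Yes

The cold open starts at 11:12 AM.
The interview segment starts at 11:12 AM + 97 min = 12:49 PM.
The post-show starts at 12:49 PM − 146 min = 10:23 AM.
That matches the stated 10:23 AM, so the schedule is consistent.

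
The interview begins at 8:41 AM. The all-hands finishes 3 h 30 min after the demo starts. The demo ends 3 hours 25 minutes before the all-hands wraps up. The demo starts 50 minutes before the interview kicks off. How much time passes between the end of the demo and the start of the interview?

45 minutes

The demo starts at 8:41 AM − 50 min = 7:51 AM.
The all-hands ends at 7:51 AM + 210 min = 11:21 AM.
The demo ends at 11:21 AM − 205 min = 7:56 AM.
From 7:56 AM to 8:41 AM is 45 minutes.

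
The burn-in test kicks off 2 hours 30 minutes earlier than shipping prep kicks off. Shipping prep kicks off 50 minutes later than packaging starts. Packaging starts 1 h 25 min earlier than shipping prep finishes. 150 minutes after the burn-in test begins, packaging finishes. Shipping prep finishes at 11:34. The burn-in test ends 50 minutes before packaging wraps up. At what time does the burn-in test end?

Packaging starts at 11:34 − 85 min = 10:09.
Shipping prep starts at 10:09 + 50 min = 10:59.
The burn-in test starts at 10:59 − 150 min = 08:29.
Packaging ends at 08:29 + 150 min = 10:59.
The burn-in test ends at 10:59 − 50 min = 10:09.

10:09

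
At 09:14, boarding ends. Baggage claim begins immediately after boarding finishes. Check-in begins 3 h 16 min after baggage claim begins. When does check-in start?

12:30

Baggage claim starts at 09:14.
Check-in starts at 09:14 + 196 min = 12:30.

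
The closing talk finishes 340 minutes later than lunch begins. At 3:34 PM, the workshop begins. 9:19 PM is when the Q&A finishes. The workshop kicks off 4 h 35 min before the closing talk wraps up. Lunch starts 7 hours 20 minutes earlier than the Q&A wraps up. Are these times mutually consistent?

No

Lunch starts at 9:19 PM − 440 min = 1:59 PM.
The closing talk ends at 1:59 PM + 340 min = 7:39 PM.
The workshop starts at 7:39 PM − 275 min = 3:04 PM.
But the workshop is also said to start at 3:34 PM — a 30-minute conflict.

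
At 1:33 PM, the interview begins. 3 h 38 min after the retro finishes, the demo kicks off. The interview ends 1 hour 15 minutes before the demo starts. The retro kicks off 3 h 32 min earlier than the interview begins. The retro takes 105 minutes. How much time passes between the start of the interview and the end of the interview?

36 minutes

The retro starts at 1:33 PM − 212 min = 10:01 AM.
The retro ends at 10:01 AM + 105 min = 11:46 AM.
The demo starts at 11:46 AM + 218 min = 3:24 PM.
The interview ends at 3:24 PM − 75 min = 2:09 PM.
From 1:33 PM to 2:09 PM is 36 minutes.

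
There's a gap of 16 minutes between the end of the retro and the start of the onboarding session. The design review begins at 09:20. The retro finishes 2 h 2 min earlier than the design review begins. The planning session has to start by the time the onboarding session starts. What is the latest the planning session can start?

The retro ends at 09:20 − 122 min = 07:18.
The onboarding session starts at 07:18 + 16 min = 07:34.
The planning session is bounded by the onboarding session, so the latest it can start is 07:34.

07:34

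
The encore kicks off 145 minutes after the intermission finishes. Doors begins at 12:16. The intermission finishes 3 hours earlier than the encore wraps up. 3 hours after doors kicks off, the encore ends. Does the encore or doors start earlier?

doors

The encore ends at 12:16 + 180 min = 15:16.
The intermission ends at 15:16 − 180 min = 12:16.
The encore starts at 12:16 + 145 min = 14:41.
The encore starts at 14:41 and doors starts at 12:16, so doors is first.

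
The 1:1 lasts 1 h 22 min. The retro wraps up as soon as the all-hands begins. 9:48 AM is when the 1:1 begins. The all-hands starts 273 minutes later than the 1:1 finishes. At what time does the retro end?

3:43 PM

The 1:1 ends at 9:48 AM + 82 min = 11:10 AM.
The all-hands starts at 11:10 AM + 273 min = 3:43 PM.
So the retro ends at 3:43 PM.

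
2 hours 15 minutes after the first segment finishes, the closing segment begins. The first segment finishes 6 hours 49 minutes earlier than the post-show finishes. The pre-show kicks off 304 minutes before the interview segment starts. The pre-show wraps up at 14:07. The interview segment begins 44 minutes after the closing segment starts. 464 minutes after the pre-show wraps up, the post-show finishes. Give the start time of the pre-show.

The post-show ends at 14:07 + 464 min = 21:51.
The first segment ends at 21:51 − 409 min = 15:02.
The closing segment starts at 15:02 + 135 min = 17:17.
The interview segment starts at 17:17 + 44 min = 18:01.
The pre-show starts at 18:01 − 304 min = 12:57.

12:57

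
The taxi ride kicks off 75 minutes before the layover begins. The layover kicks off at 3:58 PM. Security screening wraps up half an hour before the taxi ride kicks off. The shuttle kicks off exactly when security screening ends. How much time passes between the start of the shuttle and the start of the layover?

1 hour 45 minutes

The taxi ride starts at 3:58 PM − 75 min = 2:43 PM.
Security screening ends at 2:43 PM − 30 min = 2:13 PM.
So the shuttle starts at 2:13 PM.
From 2:13 PM to 3:58 PM is 1 hour 45 minutes.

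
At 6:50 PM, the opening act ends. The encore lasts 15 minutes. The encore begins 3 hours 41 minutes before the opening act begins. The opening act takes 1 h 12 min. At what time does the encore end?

2:12 PM

The opening act starts at 6:50 PM − 72 min = 5:38 PM.
The encore starts at 5:38 PM − 221 min = 1:57 PM.
The encore ends at 1:57 PM + 15 min = 2:12 PM.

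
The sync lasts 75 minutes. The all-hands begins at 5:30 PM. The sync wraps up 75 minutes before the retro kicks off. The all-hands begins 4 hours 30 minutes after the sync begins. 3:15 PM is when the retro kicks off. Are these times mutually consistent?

No

The sync ends at 3:15 PM − 75 min = 2:00 PM.
The sync starts at 2:00 PM − 75 min = 12:45 PM.
The all-hands starts at 12:45 PM + 270 min = 5:15 PM.
But the all-hands is also said to start at 5:30 PM — a 15-minute conflict.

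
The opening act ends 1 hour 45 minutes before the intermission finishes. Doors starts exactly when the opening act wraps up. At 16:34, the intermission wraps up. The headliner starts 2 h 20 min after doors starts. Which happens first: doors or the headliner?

doors

The opening act ends at 16:34 − 105 min = 14:49.
So doors starts at 14:49.
The headliner starts at 14:49 + 140 min = 17:09.
Doors starts at 14:49 and the headliner starts at 17:09, so doors is first.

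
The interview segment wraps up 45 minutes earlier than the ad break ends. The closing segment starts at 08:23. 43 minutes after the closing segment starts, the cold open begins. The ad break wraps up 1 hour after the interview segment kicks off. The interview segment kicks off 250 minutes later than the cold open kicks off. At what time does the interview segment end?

The cold open starts at 08:23 + 43 min = 09:06.
The interview segment starts at 09:06 + 250 min = 13:16.
The ad break ends at 13:16 + 60 min = 14:16.
The interview segment ends at 14:16 − 45 min = 13:31.

13:31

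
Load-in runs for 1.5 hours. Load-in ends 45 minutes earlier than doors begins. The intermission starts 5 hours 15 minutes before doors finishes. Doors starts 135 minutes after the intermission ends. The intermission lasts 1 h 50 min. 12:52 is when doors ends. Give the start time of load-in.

The intermission starts at 12:52 − 315 min = 07:37.
The intermission ends at 07:37 + 110 min = 09:27.
Doors starts at 09:27 + 135 min = 11:42.
Load-in ends at 11:42 − 45 min = 10:57.
Load-in starts at 10:57 − 90 min = 09:27.

09:27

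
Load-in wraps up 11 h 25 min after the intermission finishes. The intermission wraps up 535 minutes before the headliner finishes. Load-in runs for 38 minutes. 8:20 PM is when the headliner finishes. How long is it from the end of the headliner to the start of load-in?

1 h 52 min

The intermission ends at 8:20 PM − 535 min = 11:25 AM.
Load-in ends at 11:25 AM + 685 min = 10:50 PM.
Load-in starts at 10:50 PM − 38 min = 10:12 PM.
From 8:20 PM to 10:12 PM is 1 h 52 min.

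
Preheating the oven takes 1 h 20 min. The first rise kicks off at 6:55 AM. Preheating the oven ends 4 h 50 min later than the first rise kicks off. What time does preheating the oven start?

10:25 AM

Preheating the oven ends at 6:55 AM + 290 min = 11:45 AM.
Preheating the oven starts at 11:45 AM − 80 min = 10:25 AM.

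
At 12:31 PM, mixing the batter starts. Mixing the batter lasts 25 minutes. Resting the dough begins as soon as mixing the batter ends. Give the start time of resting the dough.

Mixing the batter ends at 12:31 PM + 25 min = 12:56 PM.
So resting the dough starts at 12:56 PM.

12:56 PM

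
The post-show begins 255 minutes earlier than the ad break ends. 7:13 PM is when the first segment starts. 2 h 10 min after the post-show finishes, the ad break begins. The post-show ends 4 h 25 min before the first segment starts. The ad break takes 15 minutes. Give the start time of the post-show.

The post-show ends at 7:13 PM − 265 min = 2:48 PM.
The ad break starts at 2:48 PM + 130 min = 4:58 PM.
The ad break ends at 4:58 PM + 15 min = 5:13 PM.
The post-show starts at 5:13 PM − 255 min = 12:58 PM.

12:58 PM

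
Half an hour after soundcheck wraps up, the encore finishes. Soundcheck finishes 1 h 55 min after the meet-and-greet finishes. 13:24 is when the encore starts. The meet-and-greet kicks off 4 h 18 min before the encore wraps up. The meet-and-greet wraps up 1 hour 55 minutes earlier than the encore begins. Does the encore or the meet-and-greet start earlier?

The meet-and-greet ends at 13:24 − 115 min = 11:29.
Soundcheck ends at 11:29 + 115 min = 13:24.
The encore ends at 13:24 + 30 min = 13:54.
The meet-and-greet starts at 13:54 − 258 min = 09:36.
The encore starts at 13:24 and the meet-and-greet starts at 09:36, so the meet-and-greet is first.

the meet-and-greet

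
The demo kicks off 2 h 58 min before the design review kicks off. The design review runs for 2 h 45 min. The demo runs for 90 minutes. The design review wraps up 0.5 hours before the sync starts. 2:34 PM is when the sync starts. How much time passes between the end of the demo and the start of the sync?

283 minutes

The design review ends at 2:34 PM − 30 min = 2:04 PM.
The design review starts at 2:04 PM − 165 min = 11:19 AM.
The demo starts at 11:19 AM − 178 min = 8:21 AM.
The demo ends at 8:21 AM + 90 min = 9:51 AM.
From 9:51 AM to 2:34 PM is 283 minutes.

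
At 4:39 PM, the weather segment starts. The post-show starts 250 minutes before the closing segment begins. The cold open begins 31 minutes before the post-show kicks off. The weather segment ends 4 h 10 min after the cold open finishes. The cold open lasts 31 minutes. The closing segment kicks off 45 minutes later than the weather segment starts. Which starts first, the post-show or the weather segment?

the post-show

The closing segment starts at 4:39 PM + 45 min = 5:24 PM.
The post-show starts at 5:24 PM − 250 min = 1:14 PM.
The post-show starts at 1:14 PM and the weather segment starts at 4:39 PM, so the post-show is first.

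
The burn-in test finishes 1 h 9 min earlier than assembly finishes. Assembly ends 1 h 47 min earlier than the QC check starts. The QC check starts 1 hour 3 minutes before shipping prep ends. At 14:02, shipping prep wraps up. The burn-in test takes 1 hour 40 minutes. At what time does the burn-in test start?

08:23

The QC check starts at 14:02 − 63 min = 12:59.
Assembly ends at 12:59 − 107 min = 11:12.
The burn-in test ends at 11:12 − 69 min = 10:03.
The burn-in test starts at 10:03 − 100 min = 08:23.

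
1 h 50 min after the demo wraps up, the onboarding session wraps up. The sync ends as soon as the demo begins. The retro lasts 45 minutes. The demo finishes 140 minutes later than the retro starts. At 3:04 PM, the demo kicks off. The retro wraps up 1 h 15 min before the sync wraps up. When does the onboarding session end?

5:14 PM

The sync ends at 3:04 PM.
The retro ends at 3:04 PM − 75 min = 1:49 PM.
The retro starts at 1:49 PM − 45 min = 1:04 PM.
The demo ends at 1:04 PM + 140 min = 3:24 PM.
The onboarding session ends at 3:24 PM + 110 min = 5:14 PM.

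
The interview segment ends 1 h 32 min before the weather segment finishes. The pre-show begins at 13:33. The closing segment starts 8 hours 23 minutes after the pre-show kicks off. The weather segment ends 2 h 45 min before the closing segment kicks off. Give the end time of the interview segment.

17:39

The closing segment starts at 13:33 + 503 min = 21:56.
The weather segment ends at 21:56 − 165 min = 19:11.
The interview segment ends at 19:11 − 92 min = 17:39.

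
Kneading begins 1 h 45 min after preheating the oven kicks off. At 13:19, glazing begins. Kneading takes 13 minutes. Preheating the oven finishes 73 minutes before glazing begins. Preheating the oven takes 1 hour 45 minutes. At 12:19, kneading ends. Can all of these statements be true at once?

Preheating the oven ends at 13:19 − 73 min = 12:06.
Preheating the oven starts at 12:06 − 105 min = 10:21.
Kneading starts at 10:21 + 105 min = 12:06.
Kneading ends at 12:06 + 13 min = 12:19.
That matches the stated 12:19, so the schedule is consistent.

Yes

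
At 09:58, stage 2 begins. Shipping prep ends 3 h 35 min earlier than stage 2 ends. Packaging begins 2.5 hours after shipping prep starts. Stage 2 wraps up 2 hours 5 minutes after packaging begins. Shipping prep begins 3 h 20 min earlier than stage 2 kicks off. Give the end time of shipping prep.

Shipping prep starts at 09:58 − 200 min = 06:38.
Packaging starts at 06:38 + 150 min = 09:08.
Stage 2 ends at 09:08 + 125 min = 11:13.
Shipping prep ends at 11:13 − 215 min = 07:38.

07:38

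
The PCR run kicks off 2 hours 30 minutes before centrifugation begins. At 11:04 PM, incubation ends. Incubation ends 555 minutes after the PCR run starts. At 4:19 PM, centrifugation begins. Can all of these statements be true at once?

Yes

The PCR run starts at 4:19 PM − 150 min = 1:49 PM.
Incubation ends at 1:49 PM + 555 min = 11:04 PM.
That matches the stated 11:04 PM, so the schedule is consistent.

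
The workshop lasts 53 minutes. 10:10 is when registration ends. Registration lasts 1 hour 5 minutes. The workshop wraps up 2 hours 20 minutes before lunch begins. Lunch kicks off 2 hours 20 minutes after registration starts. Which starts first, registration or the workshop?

Registration starts at 10:10 − 65 min = 09:05.
Lunch starts at 09:05 + 140 min = 11:25.
The workshop ends at 11:25 − 140 min = 09:05.
The workshop starts at 09:05 − 53 min = 08:12.
Registration starts at 09:05 and the workshop starts at 08:12, so the workshop is first.

the workshop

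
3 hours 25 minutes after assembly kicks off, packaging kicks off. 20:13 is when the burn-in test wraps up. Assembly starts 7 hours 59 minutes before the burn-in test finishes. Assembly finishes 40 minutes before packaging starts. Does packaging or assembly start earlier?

assembly

Assembly starts at 20:13 − 479 min = 12:14.
Packaging starts at 12:14 + 205 min = 15:39.
Packaging starts at 15:39 and assembly starts at 12:14, so assembly is first.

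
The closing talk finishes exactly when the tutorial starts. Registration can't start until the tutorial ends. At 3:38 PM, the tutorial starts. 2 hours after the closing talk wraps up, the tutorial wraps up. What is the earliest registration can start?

5:38 PM

The closing talk ends at 3:38 PM.
The tutorial ends at 3:38 PM + 120 min = 5:38 PM.
Registration is bounded by the tutorial, so the earliest it can start is 5:38 PM.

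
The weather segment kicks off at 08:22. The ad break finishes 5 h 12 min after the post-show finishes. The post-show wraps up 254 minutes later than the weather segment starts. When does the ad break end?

17:48

The post-show ends at 08:22 + 254 min = 12:36.
The ad break ends at 12:36 + 312 min = 17:48.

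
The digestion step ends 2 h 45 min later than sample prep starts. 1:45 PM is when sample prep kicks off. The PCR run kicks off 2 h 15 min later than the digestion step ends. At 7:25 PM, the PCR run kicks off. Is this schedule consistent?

The digestion step ends at 1:45 PM + 165 min = 4:30 PM.
The PCR run starts at 4:30 PM + 135 min = 6:45 PM.
But the PCR run is also said to start at 7:25 PM — a 40-minute conflict.

No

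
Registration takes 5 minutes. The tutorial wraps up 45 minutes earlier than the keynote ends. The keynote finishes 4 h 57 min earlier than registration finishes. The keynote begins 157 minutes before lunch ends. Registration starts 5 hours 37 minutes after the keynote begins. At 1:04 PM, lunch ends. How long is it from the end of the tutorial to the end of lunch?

The keynote starts at 1:04 PM − 157 min = 10:27 AM.
Registration starts at 10:27 AM + 337 min = 4:04 PM.
Registration ends at 4:04 PM + 5 min = 4:09 PM.
The keynote ends at 4:09 PM − 297 min = 11:12 AM.
The tutorial ends at 11:12 AM − 45 min = 10:27 AM.
From 10:27 AM to 1:04 PM is 2 h 37 min.

2 h 37 min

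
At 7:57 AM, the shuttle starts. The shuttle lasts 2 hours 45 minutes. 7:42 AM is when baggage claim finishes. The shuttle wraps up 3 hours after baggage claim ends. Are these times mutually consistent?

The shuttle ends at 7:42 AM + 180 min = 10:42 AM.
The shuttle starts at 10:42 AM − 165 min = 7:57 AM.
That matches the stated 7:57 AM, so the schedule is consistent.

Yes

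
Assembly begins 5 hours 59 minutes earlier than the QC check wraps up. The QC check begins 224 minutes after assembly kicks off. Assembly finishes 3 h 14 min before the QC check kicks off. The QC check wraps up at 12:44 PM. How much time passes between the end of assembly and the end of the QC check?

Assembly starts at 12:44 PM − 359 min = 6:45 AM.
The QC check starts at 6:45 AM + 224 min = 10:29 AM.
Assembly ends at 10:29 AM − 194 min = 7:15 AM.
From 7:15 AM to 12:44 PM is 5 hours 29 minutes.

5 hours 29 minutes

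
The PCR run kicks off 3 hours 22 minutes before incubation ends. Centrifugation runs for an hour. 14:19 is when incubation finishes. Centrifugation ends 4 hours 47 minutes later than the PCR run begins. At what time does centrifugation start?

14:44

The PCR run starts at 14:19 − 202 min = 10:57.
Centrifugation ends at 10:57 + 287 min = 15:44.
Centrifugation starts at 15:44 − 60 min = 14:44.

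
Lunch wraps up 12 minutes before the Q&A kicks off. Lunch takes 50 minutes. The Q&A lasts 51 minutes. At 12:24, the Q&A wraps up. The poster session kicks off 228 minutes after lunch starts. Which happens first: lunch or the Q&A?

lunch

The Q&A starts at 12:24 − 51 min = 11:33.
Lunch ends at 11:33 − 12 min = 11:21.
Lunch starts at 11:21 − 50 min = 10:31.
Lunch starts at 10:31 and the Q&A starts at 11:33, so lunch is first.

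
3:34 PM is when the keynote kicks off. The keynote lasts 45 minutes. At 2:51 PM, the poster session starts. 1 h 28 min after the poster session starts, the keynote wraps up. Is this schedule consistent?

The keynote ends at 2:51 PM + 88 min = 4:19 PM.
The keynote starts at 4:19 PM − 45 min = 3:34 PM.
That matches the stated 3:34 PM, so the schedule is consistent.

Yes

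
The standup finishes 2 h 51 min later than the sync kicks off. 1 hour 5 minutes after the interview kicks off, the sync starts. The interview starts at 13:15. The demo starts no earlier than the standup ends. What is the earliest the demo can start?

17:11

The sync starts at 13:15 + 65 min = 14:20.
The standup ends at 14:20 + 171 min = 17:11.
The demo is bounded by the standup, so the earliest it can start is 17:11.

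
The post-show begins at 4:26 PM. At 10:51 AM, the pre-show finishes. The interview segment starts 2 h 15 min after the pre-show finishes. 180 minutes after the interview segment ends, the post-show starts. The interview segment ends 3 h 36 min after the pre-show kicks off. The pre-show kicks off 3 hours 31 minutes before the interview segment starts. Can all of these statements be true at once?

The interview segment starts at 10:51 AM + 135 min = 1:06 PM.
The pre-show starts at 1:06 PM − 211 min = 9:35 AM.
The interview segment ends at 9:35 AM + 216 min = 1:11 PM.
The post-show starts at 1:11 PM + 180 min = 4:11 PM.
But the post-show is also said to start at 4:26 PM — a 15-minute conflict.

No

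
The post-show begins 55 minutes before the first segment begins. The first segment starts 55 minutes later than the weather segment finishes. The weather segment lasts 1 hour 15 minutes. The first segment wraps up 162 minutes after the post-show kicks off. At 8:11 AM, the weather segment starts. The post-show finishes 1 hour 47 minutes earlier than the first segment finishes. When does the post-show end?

The weather segment ends at 8:11 AM + 75 min = 9:26 AM.
The first segment starts at 9:26 AM + 55 min = 10:21 AM.
The post-show starts at 10:21 AM − 55 min = 9:26 AM.
The first segment ends at 9:26 AM + 162 min = 12:08 PM.
The post-show ends at 12:08 PM − 107 min = 10:21 AM.

10:21 AM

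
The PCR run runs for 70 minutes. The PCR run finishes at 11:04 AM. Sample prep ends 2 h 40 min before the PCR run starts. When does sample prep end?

The PCR run starts at 11:04 AM − 70 min = 9:54 AM.
Sample prep ends at 9:54 AM − 160 min = 7:14 AM.

7:14 AM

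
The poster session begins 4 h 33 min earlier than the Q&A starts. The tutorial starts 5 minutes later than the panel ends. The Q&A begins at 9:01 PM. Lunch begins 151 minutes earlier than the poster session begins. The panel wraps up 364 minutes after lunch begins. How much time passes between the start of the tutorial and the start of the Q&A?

55 minutes

The poster session starts at 9:01 PM − 273 min = 4:28 PM.
Lunch starts at 4:28 PM − 151 min = 1:57 PM.
The panel ends at 1:57 PM + 364 min = 8:01 PM.
The tutorial starts at 8:01 PM + 5 min = 8:06 PM.
From 8:06 PM to 9:01 PM is 55 minutes.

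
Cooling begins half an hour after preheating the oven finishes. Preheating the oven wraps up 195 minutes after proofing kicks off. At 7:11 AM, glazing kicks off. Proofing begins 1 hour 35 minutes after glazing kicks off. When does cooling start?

12:31 PM

Proofing starts at 7:11 AM + 95 min = 8:46 AM.
Preheating the oven ends at 8:46 AM + 195 min = 12:01 PM.
Cooling starts at 12:01 PM + 30 min = 12:31 PM.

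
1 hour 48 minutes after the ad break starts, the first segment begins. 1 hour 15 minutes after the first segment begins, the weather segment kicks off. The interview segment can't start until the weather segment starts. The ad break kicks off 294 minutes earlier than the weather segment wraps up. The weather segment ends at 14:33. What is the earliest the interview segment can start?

12:42

The ad break starts at 14:33 − 294 min = 09:39.
The first segment starts at 09:39 + 108 min = 11:27.
The weather segment starts at 11:27 + 75 min = 12:42.
The interview segment is bounded by the weather segment, so the earliest it can start is 12:42.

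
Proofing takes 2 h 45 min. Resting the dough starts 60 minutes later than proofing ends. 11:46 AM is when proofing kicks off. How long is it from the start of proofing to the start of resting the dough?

3 h 45 min

Proofing ends at 11:46 AM + 165 min = 2:31 PM.
Resting the dough starts at 2:31 PM + 60 min = 3:31 PM.
From 11:46 AM to 3:31 PM is 3 h 45 min.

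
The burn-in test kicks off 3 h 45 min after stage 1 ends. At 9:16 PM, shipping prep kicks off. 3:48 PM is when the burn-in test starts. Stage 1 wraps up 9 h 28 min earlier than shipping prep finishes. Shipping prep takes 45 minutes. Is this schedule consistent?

No

Shipping prep ends at 9:16 PM + 45 min = 10:01 PM.
Stage 1 ends at 10:01 PM − 568 min = 12:33 PM.
The burn-in test starts at 12:33 PM + 225 min = 4:18 PM.
But the burn-in test is also said to start at 3:48 PM — a 30-minute conflict.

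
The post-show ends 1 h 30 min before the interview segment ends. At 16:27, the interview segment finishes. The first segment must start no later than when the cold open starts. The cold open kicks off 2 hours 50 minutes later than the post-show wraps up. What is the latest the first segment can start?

The post-show ends at 16:27 − 90 min = 14:57.
The cold open starts at 14:57 + 170 min = 17:47.
The first segment is bounded by the cold open, so the latest it can start is 17:47.

17:47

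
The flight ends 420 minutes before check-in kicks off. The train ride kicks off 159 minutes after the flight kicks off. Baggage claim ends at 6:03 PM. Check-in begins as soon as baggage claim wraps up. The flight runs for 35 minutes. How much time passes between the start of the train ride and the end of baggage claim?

Check-in starts at 6:03 PM.
The flight ends at 6:03 PM − 420 min = 11:03 AM.
The flight starts at 11:03 AM − 35 min = 10:28 AM.
The train ride starts at 10:28 AM + 159 min = 1:07 PM.
From 1:07 PM to 6:03 PM is 4 hours 56 minutes.

4 hours 56 minutes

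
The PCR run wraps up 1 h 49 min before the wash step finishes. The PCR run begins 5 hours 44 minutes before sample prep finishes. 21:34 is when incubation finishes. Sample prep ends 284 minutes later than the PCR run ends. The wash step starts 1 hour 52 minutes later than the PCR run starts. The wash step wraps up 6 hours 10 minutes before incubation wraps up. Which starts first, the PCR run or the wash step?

The wash step ends at 21:34 − 370 min = 15:24.
The PCR run ends at 15:24 − 109 min = 13:35.
Sample prep ends at 13:35 + 284 min = 18:19.
The PCR run starts at 18:19 − 344 min = 12:35.
The wash step starts at 12:35 + 112 min = 14:27.
The PCR run starts at 12:35 and the wash step starts at 14:27, so the PCR run is first.

the PCR run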